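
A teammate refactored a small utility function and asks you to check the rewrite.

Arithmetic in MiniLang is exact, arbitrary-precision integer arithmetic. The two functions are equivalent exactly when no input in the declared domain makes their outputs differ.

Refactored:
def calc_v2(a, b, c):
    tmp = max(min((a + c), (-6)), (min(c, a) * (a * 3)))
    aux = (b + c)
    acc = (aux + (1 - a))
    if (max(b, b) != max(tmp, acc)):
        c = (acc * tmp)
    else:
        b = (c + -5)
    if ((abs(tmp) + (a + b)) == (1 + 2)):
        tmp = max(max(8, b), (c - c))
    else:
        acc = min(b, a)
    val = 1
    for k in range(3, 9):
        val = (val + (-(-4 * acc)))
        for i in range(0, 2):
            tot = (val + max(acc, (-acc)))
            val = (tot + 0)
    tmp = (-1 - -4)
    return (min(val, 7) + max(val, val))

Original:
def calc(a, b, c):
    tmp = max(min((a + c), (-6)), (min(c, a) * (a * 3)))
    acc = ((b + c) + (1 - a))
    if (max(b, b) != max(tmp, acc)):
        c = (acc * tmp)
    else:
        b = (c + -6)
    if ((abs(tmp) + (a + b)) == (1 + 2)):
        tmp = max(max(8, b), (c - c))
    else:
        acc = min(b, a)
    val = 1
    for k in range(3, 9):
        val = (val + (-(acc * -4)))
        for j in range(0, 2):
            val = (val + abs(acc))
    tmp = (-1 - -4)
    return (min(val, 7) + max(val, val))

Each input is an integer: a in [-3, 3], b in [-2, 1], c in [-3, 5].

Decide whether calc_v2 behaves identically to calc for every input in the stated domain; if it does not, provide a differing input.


Run the pair on a=0, b=0, c=-3.
calc: tmp becomes 0; next acc becomes -2; next (max(b, b) != max(tmp, acc)) evaluates to false; next b becomes -9; next ((abs(tmp) + (a + b)) == (1 + 2)) evaluates to false; next acc becomes -9; next val becomes 1; next at k=3:; next val becomes -35; next at j=0:; next val becomes -26; next at j=1:; next val becomes -17; next at k=4:; next val becomes -53; next at j=0:; next val becomes -44; next at j=1:; next val becomes -35; next at k=5:; next val becomes -71; next at j=0:; next val becomes -62; next at j=1:; next val becomes -53; next at k=6:; next val becomes -89; next at j=0:; next val becomes -80; next at j=1:; next val becomes -71; next at k=7:; next val becomes -107; next at j=0:; next val becomes -98; next at j=1:; next val becomes -89; next at k=8:; next val becomes -125; next at j=0:; next val becomes -116; next at j=1:; next val becomes -107; next tmp becomes 3; next final value -214
calc_v2: tmp becomes 0; next aux becomes -3; next acc becomes -2; next (max(b, b) != max(tmp, acc)) evaluates to false; next b becomes -8; next ((abs(tmp) + (a + b)) == (1 + 2)) evaluates to false; next acc becomes -8; next val becomes 1; next at k=3:; next val becomes -31; next at i=0:; next tot becomes -23; next val becomes -23; next at i=1:; next tot becomes -15; next val becomes -15; next at k=4:; next val becomes -47; next at i=0:; next tot becomes -39; next val becomes -39; next at i=1:; next tot becomes -31; next val becomes -31; next at k=5:; next val becomes -63; next at i=0:; next tot becomes -55; next val becomes -55; next at i=1:; next tot becomes -47; next val becomes -47; next at k=6:; next val becomes -79; next at i=0:; next tot becomes -71; next val becomes -71; next at i=1:; next tot becomes -63; next val becomes -63; next at k=7:; next val becomes -95; next at i=0:; next tot becomes -87; next val becomes -87; next at i=1:; next tot becomes -79; next val becomes -79; next at k=8:; next val becomes -111; next at i=0:; next tot becomes -103; next val becomes -103; next at i=1:; next tot becomes -95; next val becomes -95; next tmp becomes 3; next final value -190
-214 vs -190 — the two versions disagree here.
verdict: not equivalent; witness: a=0, b=0, c=-3


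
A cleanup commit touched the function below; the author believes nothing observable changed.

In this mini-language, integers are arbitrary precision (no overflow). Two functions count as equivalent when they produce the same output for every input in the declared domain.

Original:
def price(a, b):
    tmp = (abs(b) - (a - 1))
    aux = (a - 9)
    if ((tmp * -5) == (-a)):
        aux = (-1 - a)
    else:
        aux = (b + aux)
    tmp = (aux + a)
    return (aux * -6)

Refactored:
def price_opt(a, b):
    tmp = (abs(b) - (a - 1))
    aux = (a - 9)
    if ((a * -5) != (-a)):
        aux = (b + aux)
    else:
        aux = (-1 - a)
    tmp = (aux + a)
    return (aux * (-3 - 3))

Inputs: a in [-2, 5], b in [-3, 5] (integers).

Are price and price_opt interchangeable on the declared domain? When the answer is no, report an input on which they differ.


Take a=0, b=-3.
price: tmp = 4; aux = -9; ((tmp * -5) == (-a)) -> false; aux = -12; tmp = -12; return 72
price_opt: tmp = 4; aux = -9; ((a * -5) != (-a)) -> false; aux = -1; tmp = -1; return 6
72 != 6, so the rewrite changes behavior.
verdict: not equivalent; witness: a=0, b=-3


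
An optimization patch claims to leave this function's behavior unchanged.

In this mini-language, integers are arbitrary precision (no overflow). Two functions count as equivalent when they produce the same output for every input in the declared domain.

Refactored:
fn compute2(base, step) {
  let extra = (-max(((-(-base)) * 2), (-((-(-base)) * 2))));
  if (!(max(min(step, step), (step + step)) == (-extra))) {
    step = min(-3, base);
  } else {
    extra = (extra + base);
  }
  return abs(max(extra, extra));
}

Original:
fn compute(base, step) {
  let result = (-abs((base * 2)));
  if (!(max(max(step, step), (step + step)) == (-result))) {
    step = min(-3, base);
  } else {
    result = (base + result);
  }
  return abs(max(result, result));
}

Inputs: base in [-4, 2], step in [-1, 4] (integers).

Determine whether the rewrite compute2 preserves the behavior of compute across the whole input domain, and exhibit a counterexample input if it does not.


Equivalent. The edit looks behavioral (`max(step, step)` became `min(step, step)`), but over these ranges it never changes the outcome.
Sweeping the whole domain (42 inputs) finds no disagreement.
Tracing base=0, step=1: compute: result := 0 | (!(max(max(step, step), (step + step)) == (-result))): true | step := -3 | result 0 | compute2: extra := 0 | (!(max(min(step, step), (step + step)) == (-extra))): true | step := -3 | result 0 — matching result 0.
verdict: equivalent


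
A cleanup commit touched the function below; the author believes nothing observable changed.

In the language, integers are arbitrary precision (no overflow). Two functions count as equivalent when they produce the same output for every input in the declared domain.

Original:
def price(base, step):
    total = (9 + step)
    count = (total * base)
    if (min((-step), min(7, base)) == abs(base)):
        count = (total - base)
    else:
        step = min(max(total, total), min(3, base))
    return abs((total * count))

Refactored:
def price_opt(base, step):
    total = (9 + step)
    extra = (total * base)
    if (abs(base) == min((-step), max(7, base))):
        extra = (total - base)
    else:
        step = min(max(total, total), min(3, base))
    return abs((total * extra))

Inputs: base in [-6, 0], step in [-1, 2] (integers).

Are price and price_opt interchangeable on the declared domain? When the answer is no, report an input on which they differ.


At base=-1, step=-1: price gives 64, price_opt gives 72.
verdict: not equivalent; witness: base=-1, step=-1


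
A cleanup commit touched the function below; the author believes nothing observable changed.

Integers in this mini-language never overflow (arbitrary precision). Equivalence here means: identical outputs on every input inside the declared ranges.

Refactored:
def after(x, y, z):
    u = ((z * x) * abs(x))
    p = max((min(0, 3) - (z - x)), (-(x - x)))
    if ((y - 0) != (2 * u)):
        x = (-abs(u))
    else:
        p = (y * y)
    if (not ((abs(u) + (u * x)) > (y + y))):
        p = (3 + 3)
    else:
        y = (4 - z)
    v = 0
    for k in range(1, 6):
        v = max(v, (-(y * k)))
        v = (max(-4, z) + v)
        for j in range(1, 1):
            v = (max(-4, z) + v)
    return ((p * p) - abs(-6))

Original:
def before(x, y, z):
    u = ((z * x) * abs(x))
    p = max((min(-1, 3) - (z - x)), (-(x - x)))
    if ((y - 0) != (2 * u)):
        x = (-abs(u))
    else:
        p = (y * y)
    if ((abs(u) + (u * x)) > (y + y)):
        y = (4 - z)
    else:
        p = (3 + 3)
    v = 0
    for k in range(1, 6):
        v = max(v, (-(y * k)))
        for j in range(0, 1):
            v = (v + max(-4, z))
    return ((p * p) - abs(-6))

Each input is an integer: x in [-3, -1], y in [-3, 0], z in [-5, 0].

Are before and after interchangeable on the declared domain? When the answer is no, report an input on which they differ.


On input x=-1, y=-3, z=-2, before returns -6 while after returns -5.
verdict: not equivalent; witness: x=-1, y=-3, z=-2


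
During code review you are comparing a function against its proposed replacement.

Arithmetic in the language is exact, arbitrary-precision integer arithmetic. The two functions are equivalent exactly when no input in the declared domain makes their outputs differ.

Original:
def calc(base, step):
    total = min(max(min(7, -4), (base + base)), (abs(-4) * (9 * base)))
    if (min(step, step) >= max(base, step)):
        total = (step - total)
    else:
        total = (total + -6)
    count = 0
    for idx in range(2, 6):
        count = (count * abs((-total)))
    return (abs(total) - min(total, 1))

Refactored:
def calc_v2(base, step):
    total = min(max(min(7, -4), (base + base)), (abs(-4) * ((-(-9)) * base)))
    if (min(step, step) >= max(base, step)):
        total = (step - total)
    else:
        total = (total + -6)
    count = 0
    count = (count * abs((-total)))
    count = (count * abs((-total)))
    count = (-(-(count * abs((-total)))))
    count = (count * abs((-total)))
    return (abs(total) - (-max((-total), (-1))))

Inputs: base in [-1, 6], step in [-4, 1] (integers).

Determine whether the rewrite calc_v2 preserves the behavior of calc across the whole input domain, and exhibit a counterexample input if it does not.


Comparing the listings, the differences include: loop structure differs, plus local variable names differ, plus arithmetic usage differs, plus statement counts differ, plus min/max/abs usage differs.
Spot check at base=1, step=1 — calc: total=2, then (min(step, step) >= max(base, step)) is true, then total=-1, then count=0, then (idx=2), then count=0, then (idx=3), then count=0, then (idx=4), then count=0, then (idx=5), then count=0, then returns 2. calc_v2: total=2, then (min(step, step) >= max(base, step)) is true, then total=-1, then count=0, then count=0, then count=0, then count=0, then count=0, then returns 2. Both give 2.
An exhaustive pass over the 48 declared inputs shows identical outputs.
verdict: equivalent


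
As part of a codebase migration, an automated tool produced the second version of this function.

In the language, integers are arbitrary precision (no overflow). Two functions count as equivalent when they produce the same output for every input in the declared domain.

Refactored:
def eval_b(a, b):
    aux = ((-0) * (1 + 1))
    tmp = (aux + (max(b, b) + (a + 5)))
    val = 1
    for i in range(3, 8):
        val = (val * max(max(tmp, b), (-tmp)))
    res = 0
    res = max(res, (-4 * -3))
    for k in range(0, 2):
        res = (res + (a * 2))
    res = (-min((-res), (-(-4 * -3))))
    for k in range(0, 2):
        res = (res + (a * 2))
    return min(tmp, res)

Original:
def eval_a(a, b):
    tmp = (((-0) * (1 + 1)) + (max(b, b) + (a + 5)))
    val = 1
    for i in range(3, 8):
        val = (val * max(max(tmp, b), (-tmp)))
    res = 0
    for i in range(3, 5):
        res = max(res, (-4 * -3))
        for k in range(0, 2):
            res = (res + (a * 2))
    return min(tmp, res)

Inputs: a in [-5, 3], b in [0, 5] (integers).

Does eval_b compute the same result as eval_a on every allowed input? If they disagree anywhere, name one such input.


Behavior is preserved: although arithmetic usage differs, and constant usage differs, and statement counts differ, and min/max/abs usage differs, and local variable names differ, the outputs never diverge.
One worked example (a=-2, b=4) — eval_a: tmp=7, then val=1, then (i=3), then val=7, then (i=4), then val=49, then (i=5), then val=343, then (i=6), then val=2401, then (i=7), then val=16807, then res=0, then (i=3), then res=12, then (k=0), then res=8, then (k=1), then res=4, then (i=4), then res=12, then (k=0), then res=8, then (k=1), then res=4, then returns 4; eval_b: aux=0, then tmp=7, then val=1, then (i=3), then val=7, then (i=4), then val=49, then (i=5), then val=343, then (i=6), then val=2401, then (i=7), then val=16807, then res=0, then res=12, then (k=0), then res=8, then (k=1), then res=4, then res=12, then (k=0), then res=8, then (k=1), then res=4, then returns 4; agreement on 4.
An exhaustive pass over the 54 declared inputs shows identical outputs.
verdict: equivalent


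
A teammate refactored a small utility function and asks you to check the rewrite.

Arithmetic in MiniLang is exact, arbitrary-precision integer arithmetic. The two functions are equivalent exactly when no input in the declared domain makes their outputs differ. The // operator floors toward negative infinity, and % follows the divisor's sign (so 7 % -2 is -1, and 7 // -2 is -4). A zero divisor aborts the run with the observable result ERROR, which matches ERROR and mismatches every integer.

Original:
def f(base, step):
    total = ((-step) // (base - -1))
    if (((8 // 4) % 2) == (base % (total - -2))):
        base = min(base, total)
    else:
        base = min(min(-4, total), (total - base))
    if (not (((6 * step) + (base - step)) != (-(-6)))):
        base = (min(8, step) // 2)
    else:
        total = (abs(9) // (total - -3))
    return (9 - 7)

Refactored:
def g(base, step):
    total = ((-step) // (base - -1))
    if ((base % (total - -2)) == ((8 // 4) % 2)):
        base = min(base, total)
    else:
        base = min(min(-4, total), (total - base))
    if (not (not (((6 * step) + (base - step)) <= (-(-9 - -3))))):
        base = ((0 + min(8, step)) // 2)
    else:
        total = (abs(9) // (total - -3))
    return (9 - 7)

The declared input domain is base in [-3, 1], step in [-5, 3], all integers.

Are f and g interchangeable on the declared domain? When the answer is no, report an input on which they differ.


On input base=-3, step=-5, f returns ERROR while g returns 2.
verdict: not equivalent; witness: base=-3, step=-5


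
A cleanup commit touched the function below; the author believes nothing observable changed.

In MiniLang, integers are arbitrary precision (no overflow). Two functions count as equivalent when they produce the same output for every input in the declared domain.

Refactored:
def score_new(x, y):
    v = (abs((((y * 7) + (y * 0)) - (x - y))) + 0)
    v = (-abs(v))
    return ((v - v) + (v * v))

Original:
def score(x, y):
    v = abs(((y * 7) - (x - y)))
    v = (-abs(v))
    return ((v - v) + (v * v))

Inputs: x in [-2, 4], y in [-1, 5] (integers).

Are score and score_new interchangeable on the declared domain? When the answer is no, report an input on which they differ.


Side by side, the visible changes include: constant usage differs; and arithmetic usage differs.
Tracing x=0, y=5: score: v = 40; v = -40; return 1600 | score_new: v = 40; v = -40; return 1600 — matching result 1600.
An exhaustive pass over the 49 declared inputs shows identical outputs.
verdict: equivalent


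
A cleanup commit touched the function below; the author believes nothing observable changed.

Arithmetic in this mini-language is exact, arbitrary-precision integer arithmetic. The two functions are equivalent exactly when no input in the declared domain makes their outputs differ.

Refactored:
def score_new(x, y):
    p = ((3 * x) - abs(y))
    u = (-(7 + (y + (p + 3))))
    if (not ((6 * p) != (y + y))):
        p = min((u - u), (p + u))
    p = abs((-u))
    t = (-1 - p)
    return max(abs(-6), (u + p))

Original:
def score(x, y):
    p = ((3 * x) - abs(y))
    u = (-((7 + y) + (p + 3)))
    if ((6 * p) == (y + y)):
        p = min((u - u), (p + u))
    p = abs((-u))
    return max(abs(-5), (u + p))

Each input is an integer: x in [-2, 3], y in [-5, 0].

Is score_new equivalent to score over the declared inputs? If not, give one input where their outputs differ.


Not equivalent: x=-2, y=-3 separates them (5 vs 6).
score: p=-9, then u=2, then ((6 * p) == (y + y)) is false, then p=2, then returns 5
score_new: p=-9, then u=2, then (not ((6 * p) != (y + y))) is false, then p=2, then t=-3, then returns 6
verdict: not equivalent; witness: x=-2, y=-3


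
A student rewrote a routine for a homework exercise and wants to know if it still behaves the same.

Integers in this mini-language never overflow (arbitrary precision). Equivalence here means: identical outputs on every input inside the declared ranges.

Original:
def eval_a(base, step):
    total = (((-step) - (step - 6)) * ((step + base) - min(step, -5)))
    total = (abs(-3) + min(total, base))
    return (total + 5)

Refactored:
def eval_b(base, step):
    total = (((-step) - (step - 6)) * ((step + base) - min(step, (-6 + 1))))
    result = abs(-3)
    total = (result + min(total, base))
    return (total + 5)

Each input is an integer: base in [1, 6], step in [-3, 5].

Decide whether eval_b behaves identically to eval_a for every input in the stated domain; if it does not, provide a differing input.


Although local variable names differ; also statement counts differ; also constant usage differs; also arithmetic usage differs, 54/54 inputs agree.
verdict: equivalent


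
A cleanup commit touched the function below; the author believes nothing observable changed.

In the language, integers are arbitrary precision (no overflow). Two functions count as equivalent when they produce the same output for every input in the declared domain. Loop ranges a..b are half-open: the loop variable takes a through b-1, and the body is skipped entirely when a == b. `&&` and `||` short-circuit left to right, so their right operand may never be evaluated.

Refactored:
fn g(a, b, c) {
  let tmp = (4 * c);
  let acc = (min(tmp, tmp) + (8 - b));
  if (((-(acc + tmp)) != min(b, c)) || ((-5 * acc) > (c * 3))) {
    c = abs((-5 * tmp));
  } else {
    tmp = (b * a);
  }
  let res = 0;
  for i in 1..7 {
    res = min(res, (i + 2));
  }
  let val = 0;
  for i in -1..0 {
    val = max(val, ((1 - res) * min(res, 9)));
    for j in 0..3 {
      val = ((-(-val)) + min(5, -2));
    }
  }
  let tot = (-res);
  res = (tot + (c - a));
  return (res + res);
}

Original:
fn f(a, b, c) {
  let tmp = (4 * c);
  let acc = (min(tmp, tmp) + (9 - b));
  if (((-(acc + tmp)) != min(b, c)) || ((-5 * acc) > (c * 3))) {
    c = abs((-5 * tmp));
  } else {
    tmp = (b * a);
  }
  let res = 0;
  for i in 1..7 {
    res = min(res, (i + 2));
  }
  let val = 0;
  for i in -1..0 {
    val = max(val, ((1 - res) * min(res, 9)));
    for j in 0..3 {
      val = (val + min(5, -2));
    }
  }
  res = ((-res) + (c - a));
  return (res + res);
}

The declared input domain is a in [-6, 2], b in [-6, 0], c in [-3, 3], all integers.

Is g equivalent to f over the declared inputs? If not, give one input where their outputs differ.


Run the pair on a=-6, b=-6, c=-1.
f: tmp = -4; acc = 11; (((-(acc + tmp)) != min(b, c)) || ((-5 * acc) > (c * 3))) -> true; c = 20; res = 0; [i=1]; res = 0; [i=2]; res = 0; [i=3]; res = 0; [i=4]; res = 0; [i=5]; res = 0; [i=6]; res = 0; val = 0; [i=-1]; val = 0; [j=0]; val = -2; [j=1]; val = -4; [j=2]; val = -6; res = 26; return 52
g: tmp = -4; acc = 10; (((-(acc + tmp)) != min(b, c)) || ((-5 * acc) > (c * 3))) -> false; tmp = 36; res = 0; [i=1]; res = 0; [i=2]; res = 0; [i=3]; res = 0; [i=4]; res = 0; [i=5]; res = 0; [i=6]; res = 0; val = 0; [i=-1]; val = 0; [j=0]; val = -2; [j=1]; val = -4; [j=2]; val = -6; tot = 0; res = 5; return 10
52 against 10: the behavior changed.
verdict: not equivalent; witness: a=-6, b=-6, c=-1


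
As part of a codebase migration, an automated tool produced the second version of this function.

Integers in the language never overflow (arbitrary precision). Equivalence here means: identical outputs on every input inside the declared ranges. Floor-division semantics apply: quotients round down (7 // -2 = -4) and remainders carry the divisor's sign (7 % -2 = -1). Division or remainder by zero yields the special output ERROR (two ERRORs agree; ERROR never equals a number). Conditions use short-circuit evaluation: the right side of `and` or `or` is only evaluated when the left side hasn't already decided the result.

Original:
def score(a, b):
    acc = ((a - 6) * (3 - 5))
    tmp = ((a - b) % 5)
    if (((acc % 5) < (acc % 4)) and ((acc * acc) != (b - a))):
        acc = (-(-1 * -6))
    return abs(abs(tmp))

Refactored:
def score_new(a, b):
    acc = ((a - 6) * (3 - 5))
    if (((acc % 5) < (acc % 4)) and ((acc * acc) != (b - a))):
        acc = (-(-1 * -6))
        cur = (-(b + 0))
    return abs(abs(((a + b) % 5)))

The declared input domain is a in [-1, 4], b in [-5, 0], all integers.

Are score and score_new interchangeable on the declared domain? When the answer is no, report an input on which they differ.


These are not equivalent — on a=-1, b=-4 the outputs split (3 vs 0).
score: acc=14, then tmp=3, then (((acc % 5) < (acc % 4)) and ((acc * acc) != (b - a))) is false, then returns 3
score_new: acc=14, then (((acc % 5) < (acc % 4)) and ((acc * acc) != (b - a))) is false, then returns 0
verdict: not equivalent; witness: a=-1, b=-4


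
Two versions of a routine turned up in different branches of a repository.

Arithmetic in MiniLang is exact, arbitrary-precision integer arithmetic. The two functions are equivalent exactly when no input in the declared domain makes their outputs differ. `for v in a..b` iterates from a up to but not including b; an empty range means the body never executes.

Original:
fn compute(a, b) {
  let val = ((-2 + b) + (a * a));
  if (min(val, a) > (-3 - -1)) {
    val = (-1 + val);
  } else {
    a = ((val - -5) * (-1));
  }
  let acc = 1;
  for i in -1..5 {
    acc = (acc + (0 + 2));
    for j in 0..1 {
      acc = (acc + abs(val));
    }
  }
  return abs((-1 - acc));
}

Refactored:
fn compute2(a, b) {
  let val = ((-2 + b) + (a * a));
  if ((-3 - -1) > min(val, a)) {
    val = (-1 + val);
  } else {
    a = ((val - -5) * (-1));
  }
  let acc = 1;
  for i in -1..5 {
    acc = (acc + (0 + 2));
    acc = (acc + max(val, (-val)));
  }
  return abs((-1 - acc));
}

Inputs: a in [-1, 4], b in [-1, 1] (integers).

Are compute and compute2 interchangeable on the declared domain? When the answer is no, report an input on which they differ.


The rewrite breaks on a=-1, b=0, where the results are 26 and 20.
compute: val = -1; (min(val, a) > (-3 - -1)) -> true; val = -2; acc = 1; [i=-1]; acc = 3; [j=0]; acc = 5; [i=0]; acc = 7; [j=0]; acc = 9; [i=1]; acc = 11; [j=0]; acc = 13; [i=2]; acc = 15; [j=0]; acc = 17; [i=3]; acc = 19; [j=0]; acc = 21; [i=4]; acc = 23; [j=0]; acc = 25; return 26
compute2: val = -1; ((-3 - -1) > min(val, a)) -> false; a = -4; acc = 1; [i=-1]; acc = 3; acc = 4; [i=0]; acc = 6; acc = 7; [i=1]; acc = 9; acc = 10; [i=2]; acc = 12; acc = 13; [i=3]; acc = 15; acc = 16; [i=4]; acc = 18; acc = 19; return 20
verdict: not equivalent; witness: a=-1, b=0


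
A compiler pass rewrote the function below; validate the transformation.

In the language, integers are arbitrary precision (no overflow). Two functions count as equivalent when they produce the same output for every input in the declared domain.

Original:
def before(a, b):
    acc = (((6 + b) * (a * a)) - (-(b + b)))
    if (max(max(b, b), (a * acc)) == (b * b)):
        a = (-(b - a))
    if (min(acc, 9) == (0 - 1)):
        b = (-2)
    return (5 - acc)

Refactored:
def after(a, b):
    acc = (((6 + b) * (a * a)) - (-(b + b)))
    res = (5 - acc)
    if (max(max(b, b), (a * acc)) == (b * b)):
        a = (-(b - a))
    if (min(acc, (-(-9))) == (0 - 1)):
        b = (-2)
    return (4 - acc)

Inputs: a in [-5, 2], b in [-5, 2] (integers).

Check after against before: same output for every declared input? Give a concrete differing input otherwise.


Try a=-5, b=-5.
before: acc := 15 | (max(max(b, b), (a * acc)) == (b * b)): false | (min(acc, 9) == (0 - 1)): false | result -10
after: acc := 15 | res := -10 | (max(max(b, b), (a * acc)) == (b * b)): false | (min(acc, (-(-9))) == (0 - 1)): false | result -11
-10 and -11 differ, so these are not the same function on this domain.
verdict: not equivalent; witness: a=-5, b=-5


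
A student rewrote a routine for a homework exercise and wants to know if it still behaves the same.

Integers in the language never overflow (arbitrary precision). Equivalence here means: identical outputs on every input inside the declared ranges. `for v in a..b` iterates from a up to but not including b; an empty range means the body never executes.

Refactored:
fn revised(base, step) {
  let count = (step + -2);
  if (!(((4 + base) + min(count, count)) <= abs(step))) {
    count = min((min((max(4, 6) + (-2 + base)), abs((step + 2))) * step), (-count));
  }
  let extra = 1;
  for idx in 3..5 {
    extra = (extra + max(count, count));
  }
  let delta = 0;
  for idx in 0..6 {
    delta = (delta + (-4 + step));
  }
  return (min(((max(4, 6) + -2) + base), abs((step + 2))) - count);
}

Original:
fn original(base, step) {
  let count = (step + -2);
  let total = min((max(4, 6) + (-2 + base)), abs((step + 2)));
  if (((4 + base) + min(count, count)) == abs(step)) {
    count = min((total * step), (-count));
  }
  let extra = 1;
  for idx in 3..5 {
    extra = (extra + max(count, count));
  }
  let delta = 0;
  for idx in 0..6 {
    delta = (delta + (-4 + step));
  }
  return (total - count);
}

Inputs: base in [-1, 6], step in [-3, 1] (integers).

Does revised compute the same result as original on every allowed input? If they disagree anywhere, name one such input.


The rewrite breaks on base=-1, step=0, where the results are 4 and 2.
original: count becomes -2; next total becomes 2; next (((4 + base) + min(count, count)) == abs(step)) evaluates to false; next extra becomes 1; next at idx=3:; next extra becomes -1; next at idx=4:; next extra becomes -3; next delta becomes 0; next at idx=0:; next delta becomes -4; next at idx=1:; next delta becomes -8; next at idx=2:; next delta becomes -12; next at idx=3:; next delta becomes -16; next at idx=4:; next delta becomes -20; next at idx=5:; next delta becomes -24; next final value 4
revised: count becomes -2; next (!(((4 + base) + min(count, count)) <= abs(step))) evaluates to true; next count becomes 0; next extra becomes 1; next at idx=3:; next extra becomes 1; next at idx=4:; next extra becomes 1; next delta becomes 0; next at idx=0:; next delta becomes -4; next at idx=1:; next delta becomes -8; next at idx=2:; next delta becomes -12; next at idx=3:; next delta becomes -16; next at idx=4:; next delta becomes -20; next at idx=5:; next delta becomes -24; next final value 2
verdict: not equivalent; witness: base=-1, step=0


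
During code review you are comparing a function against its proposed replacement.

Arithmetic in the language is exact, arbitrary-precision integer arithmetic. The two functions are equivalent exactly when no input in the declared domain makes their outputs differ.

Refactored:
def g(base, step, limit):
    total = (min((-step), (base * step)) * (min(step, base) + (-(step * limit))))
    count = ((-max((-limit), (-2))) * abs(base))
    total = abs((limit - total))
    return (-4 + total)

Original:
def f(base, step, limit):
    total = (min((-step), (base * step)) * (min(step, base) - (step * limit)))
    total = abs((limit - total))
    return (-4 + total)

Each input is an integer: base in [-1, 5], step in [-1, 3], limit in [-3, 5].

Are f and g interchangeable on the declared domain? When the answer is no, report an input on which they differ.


Equivalent — the differences include statement counts differ; also constant usage differs; also min/max/abs usage differs; also arithmetic usage differs; also local variable names differ, yet no declared input distinguishes the two.
As a probe, take base=0, step=0, limit=-2: f runs total becomes 0; next total becomes 2; next final value -2; g runs total becomes 0; next count becomes 0; next total becomes 2; next final value -2; both end at -2.
Checked all 315 inputs in the declared domain: the outputs agree on every one.
verdict: equivalent


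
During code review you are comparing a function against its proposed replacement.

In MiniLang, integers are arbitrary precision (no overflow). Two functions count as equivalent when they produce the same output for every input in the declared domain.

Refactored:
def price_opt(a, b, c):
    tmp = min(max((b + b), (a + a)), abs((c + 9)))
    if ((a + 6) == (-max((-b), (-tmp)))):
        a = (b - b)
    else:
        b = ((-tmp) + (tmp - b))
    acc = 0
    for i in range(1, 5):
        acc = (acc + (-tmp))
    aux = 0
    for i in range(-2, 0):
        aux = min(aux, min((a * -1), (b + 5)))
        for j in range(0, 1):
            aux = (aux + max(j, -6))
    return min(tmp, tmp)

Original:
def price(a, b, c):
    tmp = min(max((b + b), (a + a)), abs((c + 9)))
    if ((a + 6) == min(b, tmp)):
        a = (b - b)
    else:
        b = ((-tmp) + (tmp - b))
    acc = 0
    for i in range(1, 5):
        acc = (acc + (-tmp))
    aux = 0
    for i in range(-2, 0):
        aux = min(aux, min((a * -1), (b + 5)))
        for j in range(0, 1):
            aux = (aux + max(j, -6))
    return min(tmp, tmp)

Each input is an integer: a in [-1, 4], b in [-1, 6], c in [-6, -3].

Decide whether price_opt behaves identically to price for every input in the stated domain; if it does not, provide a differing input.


Differences: min/max/abs usage differs — yet all 192 inputs agree.
verdict: equivalent


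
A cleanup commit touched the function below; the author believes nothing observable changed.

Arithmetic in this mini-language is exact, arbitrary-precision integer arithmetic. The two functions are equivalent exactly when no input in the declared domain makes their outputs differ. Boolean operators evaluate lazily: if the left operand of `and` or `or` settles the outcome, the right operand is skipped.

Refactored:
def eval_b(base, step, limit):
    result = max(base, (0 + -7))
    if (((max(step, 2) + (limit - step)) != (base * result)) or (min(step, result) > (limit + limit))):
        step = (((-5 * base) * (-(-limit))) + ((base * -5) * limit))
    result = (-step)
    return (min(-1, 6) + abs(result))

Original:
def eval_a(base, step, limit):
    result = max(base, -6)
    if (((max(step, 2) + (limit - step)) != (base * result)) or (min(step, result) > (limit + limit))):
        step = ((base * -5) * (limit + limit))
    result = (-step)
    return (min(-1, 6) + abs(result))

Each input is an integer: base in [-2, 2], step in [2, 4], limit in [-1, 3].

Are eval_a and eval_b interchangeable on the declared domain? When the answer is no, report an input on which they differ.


Although `-6` became `-7`, no input in the stated domain can expose it; all 75 inputs agree.
verdict: equivalent


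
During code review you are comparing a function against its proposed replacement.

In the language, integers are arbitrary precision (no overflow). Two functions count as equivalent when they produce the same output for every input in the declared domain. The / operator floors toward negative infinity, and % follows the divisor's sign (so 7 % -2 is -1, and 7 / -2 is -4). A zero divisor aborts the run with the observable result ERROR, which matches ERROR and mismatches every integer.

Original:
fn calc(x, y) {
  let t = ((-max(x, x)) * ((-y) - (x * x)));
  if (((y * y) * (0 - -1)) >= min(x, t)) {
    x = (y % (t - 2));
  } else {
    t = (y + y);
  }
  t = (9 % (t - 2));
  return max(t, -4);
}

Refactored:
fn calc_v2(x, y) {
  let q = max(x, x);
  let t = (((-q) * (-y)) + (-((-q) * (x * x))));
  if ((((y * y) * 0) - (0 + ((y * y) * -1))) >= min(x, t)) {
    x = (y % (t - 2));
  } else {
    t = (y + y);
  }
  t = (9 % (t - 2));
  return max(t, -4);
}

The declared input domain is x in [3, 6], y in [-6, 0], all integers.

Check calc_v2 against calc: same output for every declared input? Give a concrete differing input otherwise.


Equivalent — the differences include local variable names differ; and statement counts differ; and constant usage differs; and arithmetic usage differs, yet no declared input distinguishes the two.
One worked example (x=5, y=-5) — calc: t := 100 | (((y * y) * (0 - -1)) >= min(x, t)): true | x := 93 | t := 9 | result 9; calc_v2: q := 5 | t := 100 | ((((y * y) * 0) - (0 + ((y * y) * -1))) >= min(x, t)): true | x := 93 | t := 9 | result 9; agreement on 9.
An exhaustive pass over the 28 declared inputs shows identical outputs.
verdict: equivalent


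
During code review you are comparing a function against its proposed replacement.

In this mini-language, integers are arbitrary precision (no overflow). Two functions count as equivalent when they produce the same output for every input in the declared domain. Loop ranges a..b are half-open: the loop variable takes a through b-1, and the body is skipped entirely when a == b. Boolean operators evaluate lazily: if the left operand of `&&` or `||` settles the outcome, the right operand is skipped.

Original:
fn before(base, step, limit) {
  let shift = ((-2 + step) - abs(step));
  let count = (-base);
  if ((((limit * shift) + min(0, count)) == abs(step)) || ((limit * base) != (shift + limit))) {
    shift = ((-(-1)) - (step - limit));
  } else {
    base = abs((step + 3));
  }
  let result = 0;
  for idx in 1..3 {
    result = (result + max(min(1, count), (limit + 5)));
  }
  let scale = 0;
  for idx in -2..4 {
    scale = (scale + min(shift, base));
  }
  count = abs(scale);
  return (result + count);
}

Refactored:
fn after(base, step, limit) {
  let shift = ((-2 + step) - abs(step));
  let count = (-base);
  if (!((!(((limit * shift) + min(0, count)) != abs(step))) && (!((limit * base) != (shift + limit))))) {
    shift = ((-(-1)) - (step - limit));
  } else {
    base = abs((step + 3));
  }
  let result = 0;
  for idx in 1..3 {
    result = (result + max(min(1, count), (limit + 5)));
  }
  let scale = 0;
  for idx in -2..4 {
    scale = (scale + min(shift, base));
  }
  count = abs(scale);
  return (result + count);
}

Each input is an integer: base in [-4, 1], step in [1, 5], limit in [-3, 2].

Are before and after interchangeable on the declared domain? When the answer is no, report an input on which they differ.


Take base=-1, step=1, limit=1.
before: shift = -2; count = 1; ((((limit * shift) + min(0, count)) == abs(step)) || ((limit * base) != (shift + limit))) -> false; base = 4; result = 0; [idx=1]; result = 6; [idx=2]; result = 12; scale = 0; [idx=-2]; scale = -2; [idx=-1]; scale = -4; [idx=0]; scale = -6; [idx=1]; scale = -8; [idx=2]; scale = -10; [idx=3]; scale = -12; count = 12; return 24
after: shift = -2; count = 1; (!((!(((limit * shift) + min(0, count)) != abs(step))) && (!((limit * base) != (shift + limit))))) -> true; shift = 1; result = 0; [idx=1]; result = 6; [idx=2]; result = 12; scale = 0; [idx=-2]; scale = -1; [idx=-1]; scale = -2; [idx=0]; scale = -3; [idx=1]; scale = -4; [idx=2]; scale = -5; [idx=3]; scale = -6; count = 6; return 18
24 vs 18 — the two versions disagree here.
verdict: not equivalent; witness: base=-1, step=1, limit=1


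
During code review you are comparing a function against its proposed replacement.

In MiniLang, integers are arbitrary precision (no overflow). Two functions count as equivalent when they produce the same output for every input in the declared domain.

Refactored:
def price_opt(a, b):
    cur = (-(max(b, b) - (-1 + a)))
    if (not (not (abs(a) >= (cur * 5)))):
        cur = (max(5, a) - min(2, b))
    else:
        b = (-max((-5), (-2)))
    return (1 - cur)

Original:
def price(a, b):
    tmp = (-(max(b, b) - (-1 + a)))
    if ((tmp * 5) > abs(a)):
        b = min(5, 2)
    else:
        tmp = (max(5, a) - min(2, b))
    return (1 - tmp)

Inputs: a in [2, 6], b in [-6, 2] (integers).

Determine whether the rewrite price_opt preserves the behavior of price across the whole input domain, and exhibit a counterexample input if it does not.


Reading the diff, among the changes: comparison usage differs, and boolean connective usage differs, and min/max/abs usage differs, and local variable names differ.
As a probe, take a=2, b=-3: price runs tmp = 4; ((tmp * 5) > abs(a)) -> true; b = 2; return -3; price_opt runs cur = 4; (not (not (abs(a) >= (cur * 5)))) -> false; b = 2; return -3; both end at -3.
Every one of the 45 inputs gives matching results.
verdict: equivalent


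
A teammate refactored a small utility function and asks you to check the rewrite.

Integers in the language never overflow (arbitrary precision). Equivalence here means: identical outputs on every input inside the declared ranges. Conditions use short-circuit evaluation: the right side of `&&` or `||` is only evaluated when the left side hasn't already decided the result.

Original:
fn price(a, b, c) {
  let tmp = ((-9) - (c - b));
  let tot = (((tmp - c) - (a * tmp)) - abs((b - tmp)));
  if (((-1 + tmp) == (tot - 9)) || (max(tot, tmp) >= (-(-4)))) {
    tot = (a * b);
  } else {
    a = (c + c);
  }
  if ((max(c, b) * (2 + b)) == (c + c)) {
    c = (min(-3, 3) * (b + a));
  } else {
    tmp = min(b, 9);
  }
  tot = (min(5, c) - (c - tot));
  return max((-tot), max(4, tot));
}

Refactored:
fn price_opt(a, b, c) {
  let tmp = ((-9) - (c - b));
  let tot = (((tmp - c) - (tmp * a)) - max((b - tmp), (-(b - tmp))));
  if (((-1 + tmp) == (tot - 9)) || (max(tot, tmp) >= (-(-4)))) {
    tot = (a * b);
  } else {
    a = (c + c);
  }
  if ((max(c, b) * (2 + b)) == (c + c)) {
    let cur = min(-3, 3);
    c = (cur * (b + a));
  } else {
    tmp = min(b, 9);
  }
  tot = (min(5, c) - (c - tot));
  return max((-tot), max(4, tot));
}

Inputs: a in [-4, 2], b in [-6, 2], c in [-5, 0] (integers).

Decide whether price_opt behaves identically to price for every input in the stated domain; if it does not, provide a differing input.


The two are interchangeable: min/max/abs usage differs; and statement counts differ; and local variable names differ; and arithmetic usage differs, and every declared input agrees.
Tracing a=-3, b=2, c=-5: price: tmp=-2, then tot=-7, then (((-1 + tmp) == (tot - 9)) || (max(tot, tmp) >= (-(-4)))) is false, then a=-10, then ((max(c, b) * (2 + b)) == (c + c)) is false, then tmp=2, then tot=-7, then returns 7 | price_opt: tmp=-2, then tot=-7, then (((-1 + tmp) == (tot - 9)) || (max(tot, tmp) >= (-(-4)))) is false, then a=-10, then ((max(c, b) * (2 + b)) == (c + c)) is false, then tmp=2, then tot=-7, then returns 7 — matching result 7.
Across all 378 domain points the two functions coincide.
verdict: equivalent


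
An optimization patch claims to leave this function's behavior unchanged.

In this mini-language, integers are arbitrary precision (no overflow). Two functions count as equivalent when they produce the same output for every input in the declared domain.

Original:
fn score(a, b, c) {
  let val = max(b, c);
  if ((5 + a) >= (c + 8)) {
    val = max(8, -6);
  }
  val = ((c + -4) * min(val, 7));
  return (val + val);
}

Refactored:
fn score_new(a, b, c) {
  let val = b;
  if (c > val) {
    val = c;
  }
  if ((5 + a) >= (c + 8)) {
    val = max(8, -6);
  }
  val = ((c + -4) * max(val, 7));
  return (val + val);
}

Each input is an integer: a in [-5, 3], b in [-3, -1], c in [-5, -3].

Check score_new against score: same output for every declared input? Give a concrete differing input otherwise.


On input a=-5, b=-3, c=-5, score returns 54 while score_new returns -126.
verdict: not equivalent; witness: a=-5, b=-3, c=-5


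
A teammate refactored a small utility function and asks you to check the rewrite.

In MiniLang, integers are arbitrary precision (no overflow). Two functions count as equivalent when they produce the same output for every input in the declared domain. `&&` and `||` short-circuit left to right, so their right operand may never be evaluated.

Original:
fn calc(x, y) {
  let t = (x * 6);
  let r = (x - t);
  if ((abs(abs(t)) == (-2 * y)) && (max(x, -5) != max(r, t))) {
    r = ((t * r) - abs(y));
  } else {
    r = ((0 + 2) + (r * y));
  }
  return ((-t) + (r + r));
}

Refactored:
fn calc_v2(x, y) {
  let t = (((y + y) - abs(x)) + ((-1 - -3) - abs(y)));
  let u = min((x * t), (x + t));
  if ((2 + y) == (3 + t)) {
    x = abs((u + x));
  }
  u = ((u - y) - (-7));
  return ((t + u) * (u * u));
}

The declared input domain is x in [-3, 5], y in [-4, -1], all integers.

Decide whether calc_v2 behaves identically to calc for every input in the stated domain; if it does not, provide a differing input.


At x=-3, y=-4: calc gives -98, calc_v2 gives -450.
verdict: not equivalent; witness: x=-3, y=-4
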